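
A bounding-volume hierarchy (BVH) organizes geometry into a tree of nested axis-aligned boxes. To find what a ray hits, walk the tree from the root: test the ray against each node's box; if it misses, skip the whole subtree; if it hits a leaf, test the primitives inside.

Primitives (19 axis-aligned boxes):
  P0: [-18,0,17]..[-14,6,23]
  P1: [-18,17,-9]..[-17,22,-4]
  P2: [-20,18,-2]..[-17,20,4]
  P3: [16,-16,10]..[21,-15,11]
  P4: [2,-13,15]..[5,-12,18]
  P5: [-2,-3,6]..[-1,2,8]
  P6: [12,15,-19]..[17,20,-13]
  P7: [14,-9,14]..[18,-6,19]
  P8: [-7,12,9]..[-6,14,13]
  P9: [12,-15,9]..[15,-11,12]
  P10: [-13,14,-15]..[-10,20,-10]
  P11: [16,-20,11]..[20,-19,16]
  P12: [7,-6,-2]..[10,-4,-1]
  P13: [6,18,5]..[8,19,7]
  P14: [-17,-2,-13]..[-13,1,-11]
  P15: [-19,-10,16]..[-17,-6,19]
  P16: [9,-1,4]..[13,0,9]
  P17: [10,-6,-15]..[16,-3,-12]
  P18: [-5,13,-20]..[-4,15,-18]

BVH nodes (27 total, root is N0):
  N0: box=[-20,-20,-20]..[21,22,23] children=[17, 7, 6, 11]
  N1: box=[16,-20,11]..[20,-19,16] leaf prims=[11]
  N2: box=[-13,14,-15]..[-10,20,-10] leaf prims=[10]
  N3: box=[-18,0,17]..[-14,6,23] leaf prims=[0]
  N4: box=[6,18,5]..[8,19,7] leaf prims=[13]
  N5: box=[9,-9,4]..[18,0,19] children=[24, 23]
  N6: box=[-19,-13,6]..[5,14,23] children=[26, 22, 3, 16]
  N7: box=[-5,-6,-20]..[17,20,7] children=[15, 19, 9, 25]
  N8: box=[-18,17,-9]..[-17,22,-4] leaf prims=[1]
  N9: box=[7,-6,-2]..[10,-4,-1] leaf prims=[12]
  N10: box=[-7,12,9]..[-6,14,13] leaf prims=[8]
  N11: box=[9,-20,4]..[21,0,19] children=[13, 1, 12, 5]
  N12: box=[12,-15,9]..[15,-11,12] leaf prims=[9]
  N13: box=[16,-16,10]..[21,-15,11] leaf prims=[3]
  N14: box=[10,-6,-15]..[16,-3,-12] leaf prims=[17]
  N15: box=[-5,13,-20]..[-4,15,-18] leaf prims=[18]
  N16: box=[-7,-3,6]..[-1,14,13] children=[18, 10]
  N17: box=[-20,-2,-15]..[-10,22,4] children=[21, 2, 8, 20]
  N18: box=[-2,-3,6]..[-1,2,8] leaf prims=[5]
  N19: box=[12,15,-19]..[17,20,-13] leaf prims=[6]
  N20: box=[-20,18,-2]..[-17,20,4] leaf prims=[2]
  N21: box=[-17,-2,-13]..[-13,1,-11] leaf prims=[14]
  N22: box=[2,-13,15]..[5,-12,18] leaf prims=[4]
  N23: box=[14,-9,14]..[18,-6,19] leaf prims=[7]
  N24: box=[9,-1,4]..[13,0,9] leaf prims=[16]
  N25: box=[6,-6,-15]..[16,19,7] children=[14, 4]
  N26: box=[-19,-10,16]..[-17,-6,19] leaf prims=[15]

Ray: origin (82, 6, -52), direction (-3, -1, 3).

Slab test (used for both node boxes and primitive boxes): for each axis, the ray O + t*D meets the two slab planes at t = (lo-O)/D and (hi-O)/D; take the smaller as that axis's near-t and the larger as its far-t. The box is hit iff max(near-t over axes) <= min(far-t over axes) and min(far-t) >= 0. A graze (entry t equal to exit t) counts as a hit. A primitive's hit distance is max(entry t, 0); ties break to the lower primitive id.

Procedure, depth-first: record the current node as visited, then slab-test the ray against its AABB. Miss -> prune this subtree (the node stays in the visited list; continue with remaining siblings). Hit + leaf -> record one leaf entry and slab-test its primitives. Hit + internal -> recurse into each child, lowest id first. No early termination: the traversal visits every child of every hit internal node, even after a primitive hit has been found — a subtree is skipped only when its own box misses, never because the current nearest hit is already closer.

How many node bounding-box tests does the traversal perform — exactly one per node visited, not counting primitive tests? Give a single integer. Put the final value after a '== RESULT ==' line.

Trace the traversal:
N0 x:[61/3,34] y:[-16,26] z:[32/3,25] -> hit [61/3,25], descend [6, 7, 11, 17]
  N6 x:[77/3,101/3] y:[-8,19] z:[58/3,25] -> miss, prune
  N7 x:[65/3,29] y:[-14,12] z:[32/3,59/3] -> miss, prune
  N11 x:[61/3,73/3] y:[6,26] z:[56/3,71/3] -> hit [61/3,71/3], descend [1, 5, 12, 13]
    N1 x:[62/3,22] y:[25,26] z:[21,68/3] -> miss, prune
    N5 x:[64/3,73/3] y:[6,15] z:[56/3,71/3] -> miss, prune
    N12 x:[67/3,70/3] y:[17,21] z:[61/3,64/3] -> miss, prune
    N13 x:[61/3,22] y:[21,22] z:[62/3,21] -> hit [21,21] leaf, test {P3@t=21}
  N17 x:[92/3,34] y:[-16,8] z:[37/3,56/3] -> miss, prune

9 AABB tests over nodes [0, 6, 7, 11, 1, 5, 12, 13, 17]; 1 leaf entered; closest P3.

== RESULT ==
9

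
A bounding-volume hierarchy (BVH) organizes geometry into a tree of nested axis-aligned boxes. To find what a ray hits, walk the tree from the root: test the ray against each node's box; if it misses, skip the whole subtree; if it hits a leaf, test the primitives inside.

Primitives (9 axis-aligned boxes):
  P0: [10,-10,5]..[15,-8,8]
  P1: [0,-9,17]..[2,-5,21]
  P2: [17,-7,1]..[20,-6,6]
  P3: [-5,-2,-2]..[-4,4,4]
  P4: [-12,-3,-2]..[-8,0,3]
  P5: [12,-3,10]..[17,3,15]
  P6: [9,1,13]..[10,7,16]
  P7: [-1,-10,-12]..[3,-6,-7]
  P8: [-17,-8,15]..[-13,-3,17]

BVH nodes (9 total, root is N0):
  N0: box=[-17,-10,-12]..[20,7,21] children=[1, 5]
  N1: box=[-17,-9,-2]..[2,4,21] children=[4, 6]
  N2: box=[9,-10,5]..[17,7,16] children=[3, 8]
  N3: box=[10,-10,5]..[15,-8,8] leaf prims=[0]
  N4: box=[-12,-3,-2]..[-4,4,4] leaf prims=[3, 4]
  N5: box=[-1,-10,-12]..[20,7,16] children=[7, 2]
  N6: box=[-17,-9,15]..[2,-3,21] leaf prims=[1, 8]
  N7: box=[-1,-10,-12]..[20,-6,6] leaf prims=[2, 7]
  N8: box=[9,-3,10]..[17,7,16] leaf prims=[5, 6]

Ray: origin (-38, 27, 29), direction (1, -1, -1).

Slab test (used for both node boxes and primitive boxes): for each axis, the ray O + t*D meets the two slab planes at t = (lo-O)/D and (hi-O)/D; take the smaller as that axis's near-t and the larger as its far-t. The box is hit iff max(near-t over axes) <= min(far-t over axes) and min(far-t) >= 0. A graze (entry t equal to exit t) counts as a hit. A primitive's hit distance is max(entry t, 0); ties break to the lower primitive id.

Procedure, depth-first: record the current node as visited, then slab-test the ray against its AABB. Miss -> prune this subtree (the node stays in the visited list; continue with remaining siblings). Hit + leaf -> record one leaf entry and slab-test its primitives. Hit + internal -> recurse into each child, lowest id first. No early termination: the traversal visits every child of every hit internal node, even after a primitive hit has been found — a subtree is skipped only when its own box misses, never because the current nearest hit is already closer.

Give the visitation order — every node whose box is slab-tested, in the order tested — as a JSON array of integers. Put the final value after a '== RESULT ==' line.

Walk:
N0 x:[21,58] y:[20,37] z:[8,41] -> hit [21,37], descend [1, 5]
  N1 x:[21,40] y:[23,36] z:[8,31] -> hit [23,31], descend [4, 6]
    N4 x:[26,34] y:[23,30] z:[25,31] -> hit [26,30] leaf, test {P3(miss), P4@t=27}
    N6 x:[21,40] y:[30,36] z:[8,14] -> miss, prune
  N5 x:[37,58] y:[20,37] z:[13,41] -> hit [37,37], descend [2, 7]
    N2 x:[47,55] y:[20,37] z:[13,24] -> miss, prune
    N7 x:[37,58] y:[33,37] z:[23,41] -> hit [37,37] leaf, test {P2(miss), P7@t=37}

order=[0, 1, 4, 6, 5, 2, 7]  |boxes|=7  |leaves|=2  hit=P4

== RESULT ==
[0, 1, 4, 6, 5, 2, 7]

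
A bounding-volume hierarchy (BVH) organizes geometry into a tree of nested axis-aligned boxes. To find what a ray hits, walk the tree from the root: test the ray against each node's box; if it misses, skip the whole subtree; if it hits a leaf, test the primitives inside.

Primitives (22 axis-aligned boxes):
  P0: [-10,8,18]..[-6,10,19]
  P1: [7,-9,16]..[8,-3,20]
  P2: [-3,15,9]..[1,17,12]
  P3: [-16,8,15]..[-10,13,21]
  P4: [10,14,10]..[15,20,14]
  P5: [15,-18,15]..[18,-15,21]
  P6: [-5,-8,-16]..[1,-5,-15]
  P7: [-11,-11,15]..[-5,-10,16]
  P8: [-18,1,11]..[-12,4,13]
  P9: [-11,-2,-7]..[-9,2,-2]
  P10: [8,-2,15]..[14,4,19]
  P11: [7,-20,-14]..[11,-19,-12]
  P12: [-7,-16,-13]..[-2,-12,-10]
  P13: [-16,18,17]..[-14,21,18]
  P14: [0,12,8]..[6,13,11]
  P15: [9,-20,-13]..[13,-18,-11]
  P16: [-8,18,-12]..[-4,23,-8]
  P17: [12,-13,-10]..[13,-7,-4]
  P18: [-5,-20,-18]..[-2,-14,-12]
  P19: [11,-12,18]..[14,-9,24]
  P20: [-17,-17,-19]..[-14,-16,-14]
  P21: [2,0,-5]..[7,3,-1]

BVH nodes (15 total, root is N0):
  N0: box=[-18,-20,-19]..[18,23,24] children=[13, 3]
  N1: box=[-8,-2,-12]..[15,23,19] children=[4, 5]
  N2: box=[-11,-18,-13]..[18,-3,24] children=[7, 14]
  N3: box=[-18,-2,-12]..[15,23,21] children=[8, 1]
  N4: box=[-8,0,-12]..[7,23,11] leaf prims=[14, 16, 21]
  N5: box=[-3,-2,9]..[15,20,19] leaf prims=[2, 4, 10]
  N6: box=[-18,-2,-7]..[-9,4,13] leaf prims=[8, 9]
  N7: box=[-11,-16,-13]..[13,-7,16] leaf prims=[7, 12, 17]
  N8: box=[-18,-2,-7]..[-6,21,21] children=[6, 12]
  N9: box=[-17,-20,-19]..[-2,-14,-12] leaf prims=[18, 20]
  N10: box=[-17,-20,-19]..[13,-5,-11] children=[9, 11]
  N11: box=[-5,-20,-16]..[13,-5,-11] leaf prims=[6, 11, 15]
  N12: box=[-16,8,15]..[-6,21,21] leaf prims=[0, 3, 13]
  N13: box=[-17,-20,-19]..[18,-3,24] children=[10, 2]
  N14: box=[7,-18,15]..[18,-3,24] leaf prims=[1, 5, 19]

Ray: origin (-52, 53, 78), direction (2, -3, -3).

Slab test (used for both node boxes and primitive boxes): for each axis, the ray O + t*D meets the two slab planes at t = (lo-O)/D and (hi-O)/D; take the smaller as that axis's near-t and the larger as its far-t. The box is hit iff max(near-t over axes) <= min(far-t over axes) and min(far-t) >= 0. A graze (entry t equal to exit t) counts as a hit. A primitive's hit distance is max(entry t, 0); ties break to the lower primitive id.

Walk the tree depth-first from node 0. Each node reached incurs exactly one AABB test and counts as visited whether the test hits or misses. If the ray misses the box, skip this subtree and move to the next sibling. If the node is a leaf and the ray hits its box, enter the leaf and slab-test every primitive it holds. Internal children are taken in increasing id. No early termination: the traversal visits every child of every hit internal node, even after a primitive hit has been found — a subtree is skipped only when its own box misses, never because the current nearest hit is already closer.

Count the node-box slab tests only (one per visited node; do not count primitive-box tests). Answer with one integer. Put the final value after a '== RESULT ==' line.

Trace the traversal:
N0 x:[17,35] y:[10,73/3] z:[18,97/3] -> hit [18,73/3], descend [3, 13]
  N3 x:[17,67/2] y:[10,55/3] z:[19,30] -> miss, prune
  N13 x:[35/2,35] y:[56/3,73/3] z:[18,97/3] -> hit [56/3,73/3], descend [2, 10]
    N2 x:[41/2,35] y:[56/3,71/3] z:[18,91/3] -> hit [41/2,71/3], descend [7, 14]
      N7 x:[41/2,65/2] y:[20,23] z:[62/3,91/3] -> hit [62/3,23] leaf, test {P7@t=21, P12(miss), P17(miss)}
      N14 x:[59/2,35] y:[56/3,71/3] z:[18,21] -> miss, prune
    N10 x:[35/2,65/2] y:[58/3,73/3] z:[89/3,97/3] -> miss, prune

7 AABB tests over nodes [0, 3, 13, 2, 7, 14, 10]; 1 leaf entered; closest P7.

== RESULT ==
7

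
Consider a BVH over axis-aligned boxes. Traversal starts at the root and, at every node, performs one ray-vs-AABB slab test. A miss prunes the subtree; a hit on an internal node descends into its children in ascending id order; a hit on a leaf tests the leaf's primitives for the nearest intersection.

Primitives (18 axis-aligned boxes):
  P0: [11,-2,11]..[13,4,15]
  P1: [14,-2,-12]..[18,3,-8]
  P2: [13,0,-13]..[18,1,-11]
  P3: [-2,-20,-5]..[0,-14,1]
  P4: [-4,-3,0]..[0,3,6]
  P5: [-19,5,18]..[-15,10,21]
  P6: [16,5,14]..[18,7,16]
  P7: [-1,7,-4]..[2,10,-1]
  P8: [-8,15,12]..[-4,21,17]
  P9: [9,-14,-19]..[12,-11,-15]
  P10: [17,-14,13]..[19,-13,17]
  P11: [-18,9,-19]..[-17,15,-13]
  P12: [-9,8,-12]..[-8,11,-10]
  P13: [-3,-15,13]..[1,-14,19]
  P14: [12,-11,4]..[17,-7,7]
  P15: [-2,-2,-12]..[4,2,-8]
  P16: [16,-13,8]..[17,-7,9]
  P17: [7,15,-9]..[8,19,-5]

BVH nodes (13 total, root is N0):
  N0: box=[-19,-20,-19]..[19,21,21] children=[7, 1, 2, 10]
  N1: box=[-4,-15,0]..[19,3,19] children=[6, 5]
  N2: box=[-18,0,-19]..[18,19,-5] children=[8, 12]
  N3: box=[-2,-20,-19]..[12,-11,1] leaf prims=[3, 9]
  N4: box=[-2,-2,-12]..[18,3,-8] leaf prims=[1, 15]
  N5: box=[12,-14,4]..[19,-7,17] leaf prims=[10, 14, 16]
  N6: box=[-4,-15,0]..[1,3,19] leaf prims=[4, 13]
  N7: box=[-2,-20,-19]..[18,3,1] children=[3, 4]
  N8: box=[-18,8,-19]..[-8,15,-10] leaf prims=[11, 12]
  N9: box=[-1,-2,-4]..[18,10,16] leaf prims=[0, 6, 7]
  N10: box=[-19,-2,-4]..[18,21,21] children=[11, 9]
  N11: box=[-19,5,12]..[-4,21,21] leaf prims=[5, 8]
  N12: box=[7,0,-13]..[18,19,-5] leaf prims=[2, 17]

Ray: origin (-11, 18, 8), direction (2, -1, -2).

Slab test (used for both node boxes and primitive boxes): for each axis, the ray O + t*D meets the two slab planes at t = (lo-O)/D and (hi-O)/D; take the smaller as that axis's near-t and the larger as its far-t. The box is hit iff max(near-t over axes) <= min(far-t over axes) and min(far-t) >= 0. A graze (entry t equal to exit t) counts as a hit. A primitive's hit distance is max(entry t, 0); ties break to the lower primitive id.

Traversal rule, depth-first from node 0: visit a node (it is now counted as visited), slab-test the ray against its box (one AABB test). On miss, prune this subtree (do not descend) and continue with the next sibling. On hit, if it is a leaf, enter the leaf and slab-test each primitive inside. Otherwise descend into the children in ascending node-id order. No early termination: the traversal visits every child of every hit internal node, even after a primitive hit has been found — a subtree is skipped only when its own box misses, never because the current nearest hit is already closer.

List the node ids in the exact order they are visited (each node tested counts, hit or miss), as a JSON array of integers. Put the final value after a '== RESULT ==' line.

Traverse from the root:
N0 x:[-4,15] y:[-3,38] z:[-13/2,27/2] -> hit [-3,27/2], descend [1, 2, 7, 10]
  N1 x:[7/2,15] y:[15,33] z:[-11/2,4] -> miss, prune
  N2 x:[-7/2,29/2] y:[-1,18] z:[13/2,27/2] -> hit [13/2,27/2], descend [8, 12]
    N8 x:[-7/2,3/2] y:[3,10] z:[9,27/2] -> miss, prune
    N12 x:[9,29/2] y:[-1,18] z:[13/2,21/2] -> hit [9,21/2] leaf, test {P2(miss), P17(miss)}
  N7 x:[9/2,29/2] y:[15,38] z:[7/2,27/2] -> miss, prune
  N10 x:[-4,29/2] y:[-3,20] z:[-13/2,6] -> hit [-3,6], descend [9, 11]
    N9 x:[5,29/2] y:[8,20] z:[-4,6] -> miss, prune
    N11 x:[-4,7/2] y:[-3,13] z:[-13/2,-2] -> miss, prune

Visited [0, 1, 2, 8, 12, 7, 10, 9, 11]. Tests: 9 box, 1 leaf. Nearest: miss.

== RESULT ==
[0, 1, 2, 8, 12, 7, 10, 9, 11]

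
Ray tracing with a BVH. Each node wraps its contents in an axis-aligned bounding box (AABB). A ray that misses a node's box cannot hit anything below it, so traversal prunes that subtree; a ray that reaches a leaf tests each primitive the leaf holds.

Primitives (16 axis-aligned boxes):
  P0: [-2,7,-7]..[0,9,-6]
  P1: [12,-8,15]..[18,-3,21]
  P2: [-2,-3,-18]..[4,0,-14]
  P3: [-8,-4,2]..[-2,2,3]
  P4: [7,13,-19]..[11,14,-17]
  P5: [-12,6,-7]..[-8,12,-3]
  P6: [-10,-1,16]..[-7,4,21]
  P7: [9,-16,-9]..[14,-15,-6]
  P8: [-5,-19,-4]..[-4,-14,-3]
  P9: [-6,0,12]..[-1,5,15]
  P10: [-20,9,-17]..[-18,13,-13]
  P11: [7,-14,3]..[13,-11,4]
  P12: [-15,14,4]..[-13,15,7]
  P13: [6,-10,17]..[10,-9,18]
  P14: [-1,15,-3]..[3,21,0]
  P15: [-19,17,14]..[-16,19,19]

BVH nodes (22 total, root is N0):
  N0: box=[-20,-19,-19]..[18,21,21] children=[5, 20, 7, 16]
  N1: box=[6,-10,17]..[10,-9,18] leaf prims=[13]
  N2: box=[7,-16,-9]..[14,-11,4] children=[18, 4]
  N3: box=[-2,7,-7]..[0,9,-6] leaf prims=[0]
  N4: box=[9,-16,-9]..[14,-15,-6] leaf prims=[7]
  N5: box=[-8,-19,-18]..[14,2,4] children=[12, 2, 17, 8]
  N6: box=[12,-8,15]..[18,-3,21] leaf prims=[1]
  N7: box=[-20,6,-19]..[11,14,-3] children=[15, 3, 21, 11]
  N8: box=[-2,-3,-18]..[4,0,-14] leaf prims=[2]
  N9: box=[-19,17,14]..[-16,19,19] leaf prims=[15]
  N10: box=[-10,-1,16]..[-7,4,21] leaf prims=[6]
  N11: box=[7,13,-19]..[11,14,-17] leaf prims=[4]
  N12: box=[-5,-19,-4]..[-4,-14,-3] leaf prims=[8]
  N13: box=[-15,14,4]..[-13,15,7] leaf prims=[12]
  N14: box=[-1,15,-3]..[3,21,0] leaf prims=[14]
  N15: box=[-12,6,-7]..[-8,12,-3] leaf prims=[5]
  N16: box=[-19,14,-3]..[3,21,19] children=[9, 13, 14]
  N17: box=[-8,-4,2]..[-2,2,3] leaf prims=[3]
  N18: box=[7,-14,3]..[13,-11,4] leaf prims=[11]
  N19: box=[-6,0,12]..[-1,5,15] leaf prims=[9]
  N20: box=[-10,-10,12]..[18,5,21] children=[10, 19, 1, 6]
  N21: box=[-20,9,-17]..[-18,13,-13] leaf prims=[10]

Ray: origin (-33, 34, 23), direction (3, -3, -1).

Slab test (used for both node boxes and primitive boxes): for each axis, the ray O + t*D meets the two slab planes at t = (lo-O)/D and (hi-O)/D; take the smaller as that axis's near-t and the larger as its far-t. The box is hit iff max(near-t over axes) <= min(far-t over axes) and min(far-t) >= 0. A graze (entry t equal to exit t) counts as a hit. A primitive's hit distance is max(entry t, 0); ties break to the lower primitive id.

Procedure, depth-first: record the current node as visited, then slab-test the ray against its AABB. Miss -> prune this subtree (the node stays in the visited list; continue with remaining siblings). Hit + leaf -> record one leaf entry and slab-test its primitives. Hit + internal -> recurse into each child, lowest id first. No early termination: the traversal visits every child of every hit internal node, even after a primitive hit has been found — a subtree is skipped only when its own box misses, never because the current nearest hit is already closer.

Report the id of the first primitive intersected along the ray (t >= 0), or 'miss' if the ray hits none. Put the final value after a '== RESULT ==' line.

Walk:
N0 x:[13/3,17] y:[13/3,53/3] z:[2,42] -> hit [13/3,17], descend [5, 7, 16, 20]
  N5 x:[25/3,47/3] y:[32/3,53/3] z:[19,41] -> miss, prune
  N7 x:[13/3,44/3] y:[20/3,28/3] z:[26,42] -> miss, prune
  N16 x:[14/3,12] y:[13/3,20/3] z:[4,26] -> hit [14/3,20/3], descend [9, 13, 14]
    N9 x:[14/3,17/3] y:[5,17/3] z:[4,9] -> hit [5,17/3] leaf, test {P15@t=5}
    N13 x:[6,20/3] y:[19/3,20/3] z:[16,19] -> miss, prune
    N14 x:[32/3,12] y:[13/3,19/3] z:[23,26] -> miss, prune
  N20 x:[23/3,17] y:[29/3,44/3] z:[2,11] -> hit [29/3,11], descend [1, 6, 10, 19]
    N1 x:[13,43/3] y:[43/3,44/3] z:[5,6] -> miss, prune
    N6 x:[15,17] y:[37/3,14] z:[2,8] -> miss, prune
    N10 x:[23/3,26/3] y:[10,35/3] z:[2,7] -> miss, prune
    N19 x:[9,32/3] y:[29/3,34/3] z:[8,11] -> hit [29/3,32/3] leaf, test {P9@t=29/3}

Visited [0, 5, 7, 16, 9, 13, 14, 20, 1, 6, 10, 19]. Tests: 12 box, 2 leaf. Nearest: P15.

== RESULT ==
15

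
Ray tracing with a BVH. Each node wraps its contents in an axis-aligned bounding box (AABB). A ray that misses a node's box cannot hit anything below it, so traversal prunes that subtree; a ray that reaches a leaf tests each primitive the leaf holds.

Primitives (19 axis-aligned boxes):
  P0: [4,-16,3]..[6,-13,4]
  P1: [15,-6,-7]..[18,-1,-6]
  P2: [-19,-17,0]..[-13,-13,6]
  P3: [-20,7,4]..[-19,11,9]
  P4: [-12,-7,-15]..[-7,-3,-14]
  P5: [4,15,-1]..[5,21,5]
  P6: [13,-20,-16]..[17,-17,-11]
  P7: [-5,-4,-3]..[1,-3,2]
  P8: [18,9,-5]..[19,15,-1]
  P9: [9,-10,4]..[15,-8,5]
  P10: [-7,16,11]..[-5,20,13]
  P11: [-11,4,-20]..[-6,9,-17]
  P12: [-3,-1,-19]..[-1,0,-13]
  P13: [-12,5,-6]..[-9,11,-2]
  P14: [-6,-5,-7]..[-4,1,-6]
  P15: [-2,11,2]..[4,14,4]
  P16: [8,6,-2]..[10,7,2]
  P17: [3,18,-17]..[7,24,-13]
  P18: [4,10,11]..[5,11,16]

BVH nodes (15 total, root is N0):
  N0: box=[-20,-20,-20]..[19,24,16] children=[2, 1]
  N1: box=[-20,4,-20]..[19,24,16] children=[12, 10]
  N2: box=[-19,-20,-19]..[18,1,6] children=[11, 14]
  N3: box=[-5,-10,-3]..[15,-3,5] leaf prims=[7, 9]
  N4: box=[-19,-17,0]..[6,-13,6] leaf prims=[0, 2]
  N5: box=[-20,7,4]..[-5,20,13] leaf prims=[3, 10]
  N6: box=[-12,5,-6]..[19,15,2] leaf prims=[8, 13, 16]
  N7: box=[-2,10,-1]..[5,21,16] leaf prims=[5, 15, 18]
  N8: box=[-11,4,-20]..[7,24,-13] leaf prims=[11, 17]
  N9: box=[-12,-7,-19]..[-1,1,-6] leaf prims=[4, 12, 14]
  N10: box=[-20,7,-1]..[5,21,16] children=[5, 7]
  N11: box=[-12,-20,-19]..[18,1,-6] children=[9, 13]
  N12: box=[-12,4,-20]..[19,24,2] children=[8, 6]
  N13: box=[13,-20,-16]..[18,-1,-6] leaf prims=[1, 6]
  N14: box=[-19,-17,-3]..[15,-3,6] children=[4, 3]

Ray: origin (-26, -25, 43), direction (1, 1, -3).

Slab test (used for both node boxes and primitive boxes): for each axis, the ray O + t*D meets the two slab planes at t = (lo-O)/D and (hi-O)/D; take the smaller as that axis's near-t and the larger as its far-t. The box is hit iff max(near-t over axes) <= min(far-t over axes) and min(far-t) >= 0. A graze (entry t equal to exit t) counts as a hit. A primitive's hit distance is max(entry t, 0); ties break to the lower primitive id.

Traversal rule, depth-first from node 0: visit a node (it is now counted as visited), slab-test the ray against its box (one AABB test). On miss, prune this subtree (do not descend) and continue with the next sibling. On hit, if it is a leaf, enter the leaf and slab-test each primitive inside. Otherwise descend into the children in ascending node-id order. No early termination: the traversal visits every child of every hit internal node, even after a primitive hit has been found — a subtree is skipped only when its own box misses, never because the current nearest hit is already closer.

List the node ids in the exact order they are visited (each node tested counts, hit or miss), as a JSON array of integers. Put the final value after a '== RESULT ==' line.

Walk:
N0 x:[6,45] y:[5,49] z:[9,21] -> hit [9,21], descend [1, 2]
  N1 x:[6,45] y:[29,49] z:[9,21] -> miss, prune
  N2 x:[7,44] y:[5,26] z:[37/3,62/3] -> hit [37/3,62/3], descend [11, 14]
    N11 x:[14,44] y:[5,26] z:[49/3,62/3] -> hit [49/3,62/3], descend [9, 13]
      N9 x:[14,25] y:[18,26] z:[49/3,62/3] -> hit [18,62/3] leaf, test {P4@t=19, P12(miss), P14(miss)}
      N13 x:[39,44] y:[5,24] z:[49/3,59/3] -> miss, prune
    N14 x:[7,41] y:[8,22] z:[37/3,46/3] -> hit [37/3,46/3], descend [3, 4]
      N3 x:[21,41] y:[15,22] z:[38/3,46/3] -> miss, prune
      N4 x:[7,32] y:[8,12] z:[37/3,43/3] -> miss, prune

9 AABB tests over nodes [0, 1, 2, 11, 9, 13, 14, 3, 4]; 1 leaf entered; closest P4.

== RESULT ==
[0, 1, 2, 11, 9, 13, 14, 3, 4]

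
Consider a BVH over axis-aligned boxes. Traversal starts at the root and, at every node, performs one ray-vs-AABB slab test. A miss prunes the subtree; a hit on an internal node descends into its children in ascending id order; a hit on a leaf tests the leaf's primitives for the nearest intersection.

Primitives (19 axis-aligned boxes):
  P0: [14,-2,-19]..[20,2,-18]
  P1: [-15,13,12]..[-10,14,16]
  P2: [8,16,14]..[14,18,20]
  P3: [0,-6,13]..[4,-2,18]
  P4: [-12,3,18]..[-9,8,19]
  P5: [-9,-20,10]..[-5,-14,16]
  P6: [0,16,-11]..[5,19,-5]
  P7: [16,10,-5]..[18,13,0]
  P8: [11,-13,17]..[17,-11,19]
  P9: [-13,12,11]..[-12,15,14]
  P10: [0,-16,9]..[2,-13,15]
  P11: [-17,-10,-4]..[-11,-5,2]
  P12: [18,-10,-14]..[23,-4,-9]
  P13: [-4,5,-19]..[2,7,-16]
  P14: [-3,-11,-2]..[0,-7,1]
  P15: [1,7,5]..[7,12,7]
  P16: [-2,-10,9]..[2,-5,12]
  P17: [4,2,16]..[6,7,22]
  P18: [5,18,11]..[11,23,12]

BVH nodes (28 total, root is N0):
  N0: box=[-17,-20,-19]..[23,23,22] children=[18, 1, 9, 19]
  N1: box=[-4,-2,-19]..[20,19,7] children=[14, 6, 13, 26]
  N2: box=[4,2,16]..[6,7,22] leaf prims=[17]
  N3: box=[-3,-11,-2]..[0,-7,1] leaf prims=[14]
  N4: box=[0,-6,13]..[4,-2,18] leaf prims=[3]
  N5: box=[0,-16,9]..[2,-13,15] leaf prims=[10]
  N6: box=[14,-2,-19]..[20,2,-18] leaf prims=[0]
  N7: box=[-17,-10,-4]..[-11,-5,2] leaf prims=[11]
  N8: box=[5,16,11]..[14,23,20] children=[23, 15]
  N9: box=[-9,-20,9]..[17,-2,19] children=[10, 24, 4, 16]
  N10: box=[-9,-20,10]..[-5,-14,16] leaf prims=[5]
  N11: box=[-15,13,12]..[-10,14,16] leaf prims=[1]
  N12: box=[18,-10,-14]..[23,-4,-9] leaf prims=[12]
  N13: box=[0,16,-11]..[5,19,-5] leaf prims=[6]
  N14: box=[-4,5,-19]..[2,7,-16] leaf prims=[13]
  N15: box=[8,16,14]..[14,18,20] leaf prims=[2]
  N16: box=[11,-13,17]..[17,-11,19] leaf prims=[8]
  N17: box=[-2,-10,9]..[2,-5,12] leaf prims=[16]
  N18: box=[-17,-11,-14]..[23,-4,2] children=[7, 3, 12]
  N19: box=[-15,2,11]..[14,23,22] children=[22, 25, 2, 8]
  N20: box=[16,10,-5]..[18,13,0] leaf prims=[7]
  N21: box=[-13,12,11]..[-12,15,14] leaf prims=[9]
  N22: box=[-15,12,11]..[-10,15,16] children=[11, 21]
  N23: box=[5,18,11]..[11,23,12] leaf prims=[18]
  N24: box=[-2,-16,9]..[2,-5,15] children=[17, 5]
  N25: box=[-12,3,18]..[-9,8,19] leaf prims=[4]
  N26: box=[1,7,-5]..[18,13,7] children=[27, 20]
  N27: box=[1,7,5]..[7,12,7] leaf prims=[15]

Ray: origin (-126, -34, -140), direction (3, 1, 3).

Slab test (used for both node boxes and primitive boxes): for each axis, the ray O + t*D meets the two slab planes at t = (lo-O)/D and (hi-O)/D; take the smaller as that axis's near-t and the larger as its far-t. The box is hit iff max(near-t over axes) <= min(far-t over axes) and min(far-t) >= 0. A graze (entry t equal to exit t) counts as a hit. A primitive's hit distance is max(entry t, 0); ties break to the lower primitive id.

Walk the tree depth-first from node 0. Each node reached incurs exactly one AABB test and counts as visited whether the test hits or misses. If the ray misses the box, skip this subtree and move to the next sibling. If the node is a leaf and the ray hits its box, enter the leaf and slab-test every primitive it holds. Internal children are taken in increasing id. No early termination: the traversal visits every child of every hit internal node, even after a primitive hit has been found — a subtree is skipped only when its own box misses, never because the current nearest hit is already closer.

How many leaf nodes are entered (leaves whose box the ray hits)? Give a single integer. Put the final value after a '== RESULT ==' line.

Walk:
N0 x:[109/3,149/3] y:[14,57] z:[121/3,54] -> hit [121/3,149/3], descend [1, 9, 18, 19]
  N1 x:[122/3,146/3] y:[32,53] z:[121/3,49] -> hit [122/3,146/3], descend [6, 13, 14, 26]
    N6 x:[140/3,146/3] y:[32,36] z:[121/3,122/3] -> miss, prune
    N13 x:[42,131/3] y:[50,53] z:[43,45] -> miss, prune
    N14 x:[122/3,128/3] y:[39,41] z:[121/3,124/3] -> hit [122/3,41] leaf, test {P13@t=122/3}
    N26 x:[127/3,48] y:[41,47] z:[45,49] -> hit [45,47], descend [20, 27]
      N20 x:[142/3,48] y:[44,47] z:[45,140/3] -> miss, prune
      N27 x:[127/3,133/3] y:[41,46] z:[145/3,49] -> miss, prune
  N9 x:[39,143/3] y:[14,32] z:[149/3,53] -> miss, prune
  N18 x:[109/3,149/3] y:[23,30] z:[42,142/3] -> miss, prune
  N19 x:[37,140/3] y:[36,57] z:[151/3,54] -> miss, prune

order=[0, 1, 6, 13, 14, 26, 20, 27, 9, 18, 19]  |boxes|=11  |leaves|=1  hit=P13

== RESULT ==
1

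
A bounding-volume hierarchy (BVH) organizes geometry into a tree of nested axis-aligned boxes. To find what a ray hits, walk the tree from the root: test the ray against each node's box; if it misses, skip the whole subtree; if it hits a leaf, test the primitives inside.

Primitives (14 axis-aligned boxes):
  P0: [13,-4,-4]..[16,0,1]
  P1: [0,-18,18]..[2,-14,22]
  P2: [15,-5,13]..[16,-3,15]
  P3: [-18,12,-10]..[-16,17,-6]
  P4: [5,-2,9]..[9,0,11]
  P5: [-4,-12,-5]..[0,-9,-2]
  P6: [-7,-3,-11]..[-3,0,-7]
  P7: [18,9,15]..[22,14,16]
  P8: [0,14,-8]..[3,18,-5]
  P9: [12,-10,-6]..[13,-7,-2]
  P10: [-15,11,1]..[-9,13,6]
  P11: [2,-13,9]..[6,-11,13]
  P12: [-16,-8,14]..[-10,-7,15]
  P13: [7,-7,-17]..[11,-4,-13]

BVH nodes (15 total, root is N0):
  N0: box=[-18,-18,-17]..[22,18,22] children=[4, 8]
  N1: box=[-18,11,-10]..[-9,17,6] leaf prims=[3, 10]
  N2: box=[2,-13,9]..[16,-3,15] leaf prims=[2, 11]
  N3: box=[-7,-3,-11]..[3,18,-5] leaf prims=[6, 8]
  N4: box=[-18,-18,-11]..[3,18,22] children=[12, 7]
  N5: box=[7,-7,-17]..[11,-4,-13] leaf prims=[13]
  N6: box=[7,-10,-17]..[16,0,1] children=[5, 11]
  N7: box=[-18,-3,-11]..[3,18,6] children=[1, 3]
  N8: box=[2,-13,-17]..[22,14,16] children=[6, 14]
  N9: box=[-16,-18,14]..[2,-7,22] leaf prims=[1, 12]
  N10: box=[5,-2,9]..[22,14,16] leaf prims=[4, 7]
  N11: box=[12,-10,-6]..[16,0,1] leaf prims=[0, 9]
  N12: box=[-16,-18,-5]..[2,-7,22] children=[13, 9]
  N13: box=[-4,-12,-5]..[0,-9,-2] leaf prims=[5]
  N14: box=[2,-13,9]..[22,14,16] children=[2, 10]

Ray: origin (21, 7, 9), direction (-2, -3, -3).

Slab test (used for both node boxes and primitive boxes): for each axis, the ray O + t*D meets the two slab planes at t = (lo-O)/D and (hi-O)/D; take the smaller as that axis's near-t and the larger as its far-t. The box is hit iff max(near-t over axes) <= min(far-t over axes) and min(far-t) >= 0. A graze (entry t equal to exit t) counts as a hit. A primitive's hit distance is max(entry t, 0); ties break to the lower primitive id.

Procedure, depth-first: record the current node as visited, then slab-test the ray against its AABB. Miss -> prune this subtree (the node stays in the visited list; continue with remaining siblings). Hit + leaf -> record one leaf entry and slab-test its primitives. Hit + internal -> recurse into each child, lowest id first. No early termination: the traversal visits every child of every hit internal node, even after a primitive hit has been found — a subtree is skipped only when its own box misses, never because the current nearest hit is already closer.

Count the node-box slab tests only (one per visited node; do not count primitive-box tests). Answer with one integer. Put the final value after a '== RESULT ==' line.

Traverse from the root:
N0 x:[-1/2,39/2] y:[-11/3,25/3] z:[-13/3,26/3] -> hit [-1/2,25/3], descend [4, 8]
  N4 x:[9,39/2] y:[-11/3,25/3] z:[-13/3,20/3] -> miss, prune
  N8 x:[-1/2,19/2] y:[-7/3,20/3] z:[-7/3,26/3] -> hit [-1/2,20/3], descend [6, 14]
    N6 x:[5/2,7] y:[7/3,17/3] z:[8/3,26/3] -> hit [8/3,17/3], descend [5, 11]
      N5 x:[5,7] y:[11/3,14/3] z:[22/3,26/3] -> miss, prune
      N11 x:[5/2,9/2] y:[7/3,17/3] z:[8/3,5] -> hit [8/3,9/2] leaf, test {P0@t=8/3, P9(miss)}
    N14 x:[-1/2,19/2] y:[-7/3,20/3] z:[-7/3,0] -> hit [-1/2,0], descend [2, 10]
      N2 x:[5/2,19/2] y:[10/3,20/3] z:[-2,0] -> miss, prune
      N10 x:[-1/2,8] y:[-7/3,3] z:[-7/3,0] -> hit [-1/2,0] leaf, test {P4(miss), P7(miss)}

Visited [0, 4, 8, 6, 5, 11, 14, 2, 10]. Tests: 9 box, 2 leaf. Nearest: P0.

== RESULT ==
9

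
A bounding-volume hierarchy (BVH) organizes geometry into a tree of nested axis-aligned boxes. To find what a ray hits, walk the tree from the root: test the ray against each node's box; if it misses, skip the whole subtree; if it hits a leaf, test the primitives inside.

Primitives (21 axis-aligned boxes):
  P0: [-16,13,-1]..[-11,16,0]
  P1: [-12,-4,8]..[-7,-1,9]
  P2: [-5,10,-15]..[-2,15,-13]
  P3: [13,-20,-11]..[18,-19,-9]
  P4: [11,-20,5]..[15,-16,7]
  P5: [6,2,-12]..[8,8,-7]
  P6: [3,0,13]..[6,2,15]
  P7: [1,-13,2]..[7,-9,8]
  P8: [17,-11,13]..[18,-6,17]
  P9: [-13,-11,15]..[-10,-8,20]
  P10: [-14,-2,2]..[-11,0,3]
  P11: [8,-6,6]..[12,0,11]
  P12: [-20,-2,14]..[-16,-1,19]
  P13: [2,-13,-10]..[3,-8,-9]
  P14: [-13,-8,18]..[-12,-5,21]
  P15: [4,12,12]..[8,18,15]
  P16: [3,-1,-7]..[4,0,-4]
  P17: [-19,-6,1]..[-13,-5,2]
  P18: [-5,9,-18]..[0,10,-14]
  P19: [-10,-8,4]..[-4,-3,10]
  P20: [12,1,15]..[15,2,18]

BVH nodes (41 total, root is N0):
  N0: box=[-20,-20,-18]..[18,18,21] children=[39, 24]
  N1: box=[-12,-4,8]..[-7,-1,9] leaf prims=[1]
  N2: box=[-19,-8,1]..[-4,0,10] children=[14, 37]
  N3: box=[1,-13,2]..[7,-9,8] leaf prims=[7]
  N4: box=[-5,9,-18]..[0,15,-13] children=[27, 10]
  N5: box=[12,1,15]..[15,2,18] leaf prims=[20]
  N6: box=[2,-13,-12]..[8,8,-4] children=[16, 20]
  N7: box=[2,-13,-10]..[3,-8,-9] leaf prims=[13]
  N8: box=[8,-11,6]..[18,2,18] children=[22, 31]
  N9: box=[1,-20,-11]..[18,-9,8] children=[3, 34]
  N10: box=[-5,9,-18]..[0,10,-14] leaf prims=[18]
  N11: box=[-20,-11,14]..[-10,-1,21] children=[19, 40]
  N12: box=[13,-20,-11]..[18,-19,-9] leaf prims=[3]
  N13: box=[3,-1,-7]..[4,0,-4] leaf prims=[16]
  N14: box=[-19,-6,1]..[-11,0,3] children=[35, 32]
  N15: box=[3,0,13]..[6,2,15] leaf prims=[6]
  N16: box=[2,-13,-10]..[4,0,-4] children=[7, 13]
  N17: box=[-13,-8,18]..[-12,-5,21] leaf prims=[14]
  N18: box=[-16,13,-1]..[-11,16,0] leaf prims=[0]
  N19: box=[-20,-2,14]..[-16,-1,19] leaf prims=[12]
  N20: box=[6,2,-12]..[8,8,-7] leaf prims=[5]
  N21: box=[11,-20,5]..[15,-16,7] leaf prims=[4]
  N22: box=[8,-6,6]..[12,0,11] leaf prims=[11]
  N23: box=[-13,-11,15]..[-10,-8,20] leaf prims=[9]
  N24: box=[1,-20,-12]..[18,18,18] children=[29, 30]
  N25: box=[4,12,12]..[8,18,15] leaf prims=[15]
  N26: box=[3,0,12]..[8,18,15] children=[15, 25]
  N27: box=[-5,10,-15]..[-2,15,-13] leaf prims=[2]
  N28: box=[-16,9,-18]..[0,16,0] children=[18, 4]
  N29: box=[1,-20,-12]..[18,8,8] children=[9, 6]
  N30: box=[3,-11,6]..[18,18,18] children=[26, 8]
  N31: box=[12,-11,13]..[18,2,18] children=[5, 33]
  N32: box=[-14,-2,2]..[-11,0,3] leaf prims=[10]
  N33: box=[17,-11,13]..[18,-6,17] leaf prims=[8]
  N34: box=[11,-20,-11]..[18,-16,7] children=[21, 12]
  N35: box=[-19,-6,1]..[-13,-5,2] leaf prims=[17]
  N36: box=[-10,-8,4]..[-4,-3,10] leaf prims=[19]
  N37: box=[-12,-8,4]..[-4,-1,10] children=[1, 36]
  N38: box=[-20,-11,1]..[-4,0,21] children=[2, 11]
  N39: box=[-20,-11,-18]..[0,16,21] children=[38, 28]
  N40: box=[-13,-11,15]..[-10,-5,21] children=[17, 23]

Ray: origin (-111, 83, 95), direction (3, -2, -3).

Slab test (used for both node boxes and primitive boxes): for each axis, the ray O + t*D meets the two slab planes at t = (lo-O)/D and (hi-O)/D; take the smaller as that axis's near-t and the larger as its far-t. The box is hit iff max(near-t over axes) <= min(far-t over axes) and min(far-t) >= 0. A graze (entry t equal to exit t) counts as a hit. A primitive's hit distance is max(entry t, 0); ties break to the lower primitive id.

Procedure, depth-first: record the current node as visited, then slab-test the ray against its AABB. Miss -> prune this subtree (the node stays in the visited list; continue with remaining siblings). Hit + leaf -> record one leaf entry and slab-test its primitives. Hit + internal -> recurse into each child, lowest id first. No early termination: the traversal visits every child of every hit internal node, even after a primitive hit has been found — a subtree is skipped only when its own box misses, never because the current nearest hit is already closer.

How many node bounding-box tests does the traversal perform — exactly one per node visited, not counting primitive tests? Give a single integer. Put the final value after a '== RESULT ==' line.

Walk:
N0 x:[91/3,43] y:[65/2,103/2] z:[74/3,113/3] -> hit [65/2,113/3], descend [24, 39]
  N24 x:[112/3,43] y:[65/2,103/2] z:[77/3,107/3] -> miss, prune
  N39 x:[91/3,37] y:[67/2,47] z:[74/3,113/3] -> hit [67/2,37], descend [28, 38]
    N28 x:[95/3,37] y:[67/2,37] z:[95/3,113/3] -> hit [67/2,37], descend [4, 18]
      N4 x:[106/3,37] y:[34,37] z:[36,113/3] -> hit [36,37], descend [10, 27]
        N10 x:[106/3,37] y:[73/2,37] z:[109/3,113/3] -> hit [73/2,37] leaf, test {P18@t=73/2}
        N27 x:[106/3,109/3] y:[34,73/2] z:[36,110/3] -> hit [36,109/3] leaf, test {P2@t=36}
      N18 x:[95/3,100/3] y:[67/2,35] z:[95/3,32] -> miss, prune
    N38 x:[91/3,107/3] y:[83/2,47] z:[74/3,94/3] -> miss, prune

Summary -> nodes [0, 24, 39, 28, 4, 10, 27, 18, 38]; box-tests=9; leaf-entries=2; first=P2

== RESULT ==
9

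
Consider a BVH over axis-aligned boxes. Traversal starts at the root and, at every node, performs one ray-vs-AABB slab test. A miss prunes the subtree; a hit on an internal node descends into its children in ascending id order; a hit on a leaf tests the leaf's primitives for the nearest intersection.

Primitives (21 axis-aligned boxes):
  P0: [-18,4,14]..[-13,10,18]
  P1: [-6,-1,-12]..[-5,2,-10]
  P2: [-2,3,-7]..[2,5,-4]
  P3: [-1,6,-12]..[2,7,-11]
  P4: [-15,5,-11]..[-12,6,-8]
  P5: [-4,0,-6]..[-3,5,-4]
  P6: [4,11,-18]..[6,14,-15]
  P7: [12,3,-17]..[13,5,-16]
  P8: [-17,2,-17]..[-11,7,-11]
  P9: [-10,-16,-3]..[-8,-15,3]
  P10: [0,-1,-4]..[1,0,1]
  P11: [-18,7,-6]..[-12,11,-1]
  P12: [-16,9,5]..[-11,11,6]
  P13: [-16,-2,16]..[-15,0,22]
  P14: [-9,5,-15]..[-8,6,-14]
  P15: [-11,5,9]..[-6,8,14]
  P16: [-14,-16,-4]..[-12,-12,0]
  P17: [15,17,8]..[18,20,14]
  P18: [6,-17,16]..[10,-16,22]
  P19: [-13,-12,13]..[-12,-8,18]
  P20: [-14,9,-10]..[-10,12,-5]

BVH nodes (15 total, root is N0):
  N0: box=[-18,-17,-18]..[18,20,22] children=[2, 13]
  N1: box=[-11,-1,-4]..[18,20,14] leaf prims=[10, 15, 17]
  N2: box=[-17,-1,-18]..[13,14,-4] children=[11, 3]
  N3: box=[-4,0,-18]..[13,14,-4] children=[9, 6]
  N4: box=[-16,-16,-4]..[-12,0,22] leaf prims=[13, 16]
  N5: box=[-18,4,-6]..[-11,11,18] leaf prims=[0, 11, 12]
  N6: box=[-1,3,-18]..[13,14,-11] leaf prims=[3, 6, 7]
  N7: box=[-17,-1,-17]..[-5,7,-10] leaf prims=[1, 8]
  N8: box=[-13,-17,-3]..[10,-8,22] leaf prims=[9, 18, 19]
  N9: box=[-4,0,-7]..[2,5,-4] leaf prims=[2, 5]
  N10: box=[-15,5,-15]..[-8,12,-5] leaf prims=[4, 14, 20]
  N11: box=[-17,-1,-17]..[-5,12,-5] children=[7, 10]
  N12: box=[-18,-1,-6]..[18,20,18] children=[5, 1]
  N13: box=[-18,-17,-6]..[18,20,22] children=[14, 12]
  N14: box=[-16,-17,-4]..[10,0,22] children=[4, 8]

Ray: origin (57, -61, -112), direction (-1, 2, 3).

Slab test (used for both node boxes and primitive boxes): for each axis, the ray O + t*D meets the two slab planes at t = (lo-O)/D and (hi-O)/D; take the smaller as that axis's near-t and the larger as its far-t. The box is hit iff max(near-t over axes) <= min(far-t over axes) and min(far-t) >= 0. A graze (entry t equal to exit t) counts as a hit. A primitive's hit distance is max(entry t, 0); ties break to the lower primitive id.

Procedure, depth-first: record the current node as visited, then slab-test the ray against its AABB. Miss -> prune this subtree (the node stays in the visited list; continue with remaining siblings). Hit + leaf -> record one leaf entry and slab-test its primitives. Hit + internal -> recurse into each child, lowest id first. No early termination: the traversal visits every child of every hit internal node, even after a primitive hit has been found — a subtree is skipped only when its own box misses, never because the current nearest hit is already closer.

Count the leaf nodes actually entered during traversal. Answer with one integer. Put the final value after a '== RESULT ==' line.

Traverse from the root:
N0 x:[39,75] y:[22,81/2] z:[94/3,134/3] -> hit [39,81/2], descend [2, 13]
  N2 x:[44,74] y:[30,75/2] z:[94/3,36] -> miss, prune
  N13 x:[39,75] y:[22,81/2] z:[106/3,134/3] -> hit [39,81/2], descend [12, 14]
    N12 x:[39,75] y:[30,81/2] z:[106/3,130/3] -> hit [39,81/2], descend [1, 5]
      N1 x:[39,68] y:[30,81/2] z:[36,42] -> hit [39,81/2] leaf, test {P10(miss), P15(miss), P17@t=40}
      N5 x:[68,75] y:[65/2,36] z:[106/3,130/3] -> miss, prune
    N14 x:[47,73] y:[22,61/2] z:[36,134/3] -> miss, prune

order=[0, 2, 13, 12, 1, 5, 14]  |boxes|=7  |leaves|=1  hit=P17

== RESULT ==
1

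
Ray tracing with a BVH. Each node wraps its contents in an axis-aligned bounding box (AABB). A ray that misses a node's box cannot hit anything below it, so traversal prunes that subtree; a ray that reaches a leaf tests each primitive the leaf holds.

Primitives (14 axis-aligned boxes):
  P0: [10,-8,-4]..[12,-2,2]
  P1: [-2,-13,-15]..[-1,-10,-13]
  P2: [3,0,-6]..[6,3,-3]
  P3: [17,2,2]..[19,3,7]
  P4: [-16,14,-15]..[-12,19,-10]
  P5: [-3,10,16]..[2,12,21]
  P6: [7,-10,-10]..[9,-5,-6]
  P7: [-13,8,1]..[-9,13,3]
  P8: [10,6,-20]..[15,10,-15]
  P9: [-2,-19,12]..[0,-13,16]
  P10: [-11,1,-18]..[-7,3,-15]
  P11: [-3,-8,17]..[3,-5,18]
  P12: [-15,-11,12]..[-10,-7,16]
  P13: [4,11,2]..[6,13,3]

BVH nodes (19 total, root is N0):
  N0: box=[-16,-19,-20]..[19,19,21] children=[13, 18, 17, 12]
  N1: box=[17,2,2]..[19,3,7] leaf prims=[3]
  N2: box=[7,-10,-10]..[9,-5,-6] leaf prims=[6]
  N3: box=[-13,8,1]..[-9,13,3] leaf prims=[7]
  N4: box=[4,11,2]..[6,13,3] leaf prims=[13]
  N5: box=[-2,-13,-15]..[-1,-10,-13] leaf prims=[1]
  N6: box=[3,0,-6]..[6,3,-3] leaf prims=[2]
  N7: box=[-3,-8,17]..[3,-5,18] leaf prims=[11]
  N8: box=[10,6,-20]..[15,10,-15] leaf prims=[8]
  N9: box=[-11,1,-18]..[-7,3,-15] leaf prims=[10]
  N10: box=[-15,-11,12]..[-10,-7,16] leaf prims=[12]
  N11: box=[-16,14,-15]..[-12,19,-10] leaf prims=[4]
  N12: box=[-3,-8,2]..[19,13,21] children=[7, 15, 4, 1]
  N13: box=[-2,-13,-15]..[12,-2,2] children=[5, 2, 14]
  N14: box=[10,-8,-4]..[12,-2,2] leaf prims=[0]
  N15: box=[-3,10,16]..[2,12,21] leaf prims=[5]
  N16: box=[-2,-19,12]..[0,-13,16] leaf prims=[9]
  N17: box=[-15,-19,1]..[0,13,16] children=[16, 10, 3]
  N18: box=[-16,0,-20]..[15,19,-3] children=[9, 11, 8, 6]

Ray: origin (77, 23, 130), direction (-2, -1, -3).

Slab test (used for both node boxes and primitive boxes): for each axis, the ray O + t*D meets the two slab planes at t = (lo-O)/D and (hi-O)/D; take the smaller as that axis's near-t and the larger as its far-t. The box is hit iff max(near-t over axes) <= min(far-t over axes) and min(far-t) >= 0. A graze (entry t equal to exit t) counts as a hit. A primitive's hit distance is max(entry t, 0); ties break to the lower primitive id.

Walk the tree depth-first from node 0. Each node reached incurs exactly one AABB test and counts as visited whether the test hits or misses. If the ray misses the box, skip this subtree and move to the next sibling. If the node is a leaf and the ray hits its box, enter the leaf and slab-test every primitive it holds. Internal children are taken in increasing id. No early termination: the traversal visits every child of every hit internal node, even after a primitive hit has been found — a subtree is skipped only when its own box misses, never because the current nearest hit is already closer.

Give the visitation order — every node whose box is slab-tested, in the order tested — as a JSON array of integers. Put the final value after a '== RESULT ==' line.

Walk:
N0 x:[29,93/2] y:[4,42] z:[109/3,50] -> hit [109/3,42], descend [12, 13, 17, 18]
  N12 x:[29,40] y:[10,31] z:[109/3,128/3] -> miss, prune
  N13 x:[65/2,79/2] y:[25,36] z:[128/3,145/3] -> miss, prune
  N17 x:[77/2,46] y:[10,42] z:[38,43] -> hit [77/2,42], descend [3, 10, 16]
    N3 x:[43,45] y:[10,15] z:[127/3,43] -> miss, prune
    N10 x:[87/2,46] y:[30,34] z:[38,118/3] -> miss, prune
    N16 x:[77/2,79/2] y:[36,42] z:[38,118/3] -> hit [77/2,118/3] leaf, test {P9@t=77/2}
  N18 x:[31,93/2] y:[4,23] z:[133/3,50] -> miss, prune

Visited [0, 12, 13, 17, 3, 10, 16, 18]. Tests: 8 box, 1 leaf. Nearest: P9.

== RESULT ==
[0, 12, 13, 17, 3, 10, 16, 18]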